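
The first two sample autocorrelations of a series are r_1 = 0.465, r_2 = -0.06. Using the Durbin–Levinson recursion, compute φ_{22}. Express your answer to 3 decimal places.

φ_{22} = (r_2 − r_1²) / (1 − r_1²)
r_1² = (0.465)² = 0.216225
Numerator = -0.06 − 0.2162 = -0.2762; denominator = 1 − 0.2162 = 0.7838
φ_{22} = -0.2762 / 0.7838 = -0.352

-0.352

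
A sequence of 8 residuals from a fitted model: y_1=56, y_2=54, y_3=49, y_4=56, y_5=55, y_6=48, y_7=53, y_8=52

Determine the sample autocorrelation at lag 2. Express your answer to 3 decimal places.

-0.424

Mean ȳ = (56 + 54 + 49 + 56 + 55 + 48 + 53 + 52)/8 = 52.8750
Deviations from mean: 3.1250, 1.1250, -3.8750, 3.1250, 2.1250, -4.8750, 0.1250, -0.8750
Numerator Σ_{t=1}^{6}(y_t−ȳ)(y_{t+2}−ȳ) = -27.5313
Denominator Σ(y_t−ȳ)² = 64.8750
r_2 = -27.5313 / 64.8750 = -0.424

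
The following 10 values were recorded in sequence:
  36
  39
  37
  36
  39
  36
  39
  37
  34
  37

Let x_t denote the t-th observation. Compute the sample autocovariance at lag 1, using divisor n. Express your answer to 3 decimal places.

-0.800

Mean x̄ = (36 + 39 + 37 + 36 + 39 + 36 + 39 + 37 + 34 + 37)/10 = 37.0000
Σ_{t=1}^{9}(x_t−x̄)(x_{t+1}−x̄) = -8.0000
γ_1 = -8.0000 / 10 = -0.800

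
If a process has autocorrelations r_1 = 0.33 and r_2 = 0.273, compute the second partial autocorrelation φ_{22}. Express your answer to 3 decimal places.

0.184

φ_{22} = (r_2 − r_1²) / (1 − r_1²)
r_1² = (0.33)² = 0.1089
Numerator = 0.273 − 0.1089 = 0.1641; denominator = 1 − 0.1089 = 0.8911
φ_{22} = 0.1641 / 0.8911 = 0.184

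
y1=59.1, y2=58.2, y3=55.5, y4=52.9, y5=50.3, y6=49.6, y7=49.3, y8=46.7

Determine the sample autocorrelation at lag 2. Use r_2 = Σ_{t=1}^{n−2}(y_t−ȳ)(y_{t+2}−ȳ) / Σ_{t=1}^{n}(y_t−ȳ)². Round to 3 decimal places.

Mean ȳ = (59.1 + 58.2 + 55.5 + 52.9 + 50.3 + 49.6 + 49.3 + 46.7)/8 = 52.7000
Deviations from mean: 6.4000, 5.5000, 2.8000, 0.2000, -2.4000, -3.1000, -3.4000, -6.0000
Numerator Σ_{t=1}^{6}(y_t−ȳ)(y_{t+2}−ȳ) = 38.4400
Denominator Σ(y_t−ȳ)² = 142.0200
r_2 = 38.4400 / 142.0200 = 0.271

0.271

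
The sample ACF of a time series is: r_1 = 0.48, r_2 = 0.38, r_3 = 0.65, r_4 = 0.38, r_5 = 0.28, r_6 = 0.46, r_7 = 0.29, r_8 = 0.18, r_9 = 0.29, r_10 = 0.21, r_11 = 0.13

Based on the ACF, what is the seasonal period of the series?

3

The largest autocorrelation is r_3 = 0.65; the remaining lags stay at or below 0.48. The elevated value at lag 1 (0.48), dropping to 0.38 at lag 2, reflects decaying short-term dependence rather than seasonality.
The dominant spike at lag 3 indicates a seasonal period of 3.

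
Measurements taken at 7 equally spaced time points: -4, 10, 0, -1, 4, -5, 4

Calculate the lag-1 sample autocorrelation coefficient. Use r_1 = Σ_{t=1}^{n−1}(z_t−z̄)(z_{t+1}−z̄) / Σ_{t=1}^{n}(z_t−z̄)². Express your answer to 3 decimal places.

-0.573

Mean z̄ = (-4 + 10 + 0 − 1 + 4 − 5 + 4)/7 = 1.1429
Σ(z_t−z̄)(z_{t+1}−z̄) = (-45.5510) + (-10.1224) + (2.4490) + (-6.1224) + (-17.5510) + (-17.5510) = -94.4490
Denominator Σ(z_t−z̄)² = 164.8571
r_1 = -94.4490 / 164.8571 = -0.573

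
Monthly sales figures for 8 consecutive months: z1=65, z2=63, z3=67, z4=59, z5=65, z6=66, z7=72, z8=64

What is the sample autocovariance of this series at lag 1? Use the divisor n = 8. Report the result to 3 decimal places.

Mean z̄ = (65 + 63 + 67 + 59 + 65 + 66 + 72 + 64)/8 = 65.1250
Deviations: -0.1250, -2.1250, 1.8750, -6.1250, -0.1250, 0.8750, 6.8750, -1.1250
Σ_{t=1}^{7}(z_t−z̄)(z_{t+1}−z̄) = -16.2656
γ_1 = -16.2656 / 8 = -2.033

-2.033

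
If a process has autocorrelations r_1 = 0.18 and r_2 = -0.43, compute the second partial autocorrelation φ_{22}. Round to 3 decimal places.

-0.478

φ_{22} = (r_2 − r_1²) / (1 − r_1²)
r_1² = (0.18)² = 0.0324
Numerator = -0.43 − 0.0324 = -0.4624; denominator = 1 − 0.0324 = 0.9676
φ_{22} = -0.4624 / 0.9676 = -0.478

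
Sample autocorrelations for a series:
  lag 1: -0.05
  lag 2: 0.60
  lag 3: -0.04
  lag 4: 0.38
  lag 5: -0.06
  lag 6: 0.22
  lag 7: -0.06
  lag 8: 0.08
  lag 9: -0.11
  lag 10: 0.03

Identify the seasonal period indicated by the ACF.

The largest autocorrelation is r_2 = 0.60, with weaker echoes at lags 4 (0.38) and 6 (0.22); the remaining lags stay at or below 0.08.
The dominant spike at lag 2 indicates a seasonal period of 2.

2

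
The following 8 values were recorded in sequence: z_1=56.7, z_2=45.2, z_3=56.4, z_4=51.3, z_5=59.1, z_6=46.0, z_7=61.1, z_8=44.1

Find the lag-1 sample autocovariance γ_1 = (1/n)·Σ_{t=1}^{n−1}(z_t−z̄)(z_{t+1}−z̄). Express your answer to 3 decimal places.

Mean z̄ = (56.7 + 45.2 + 56.4 + 51.3 + 59.1 + 46.0 + 61.1 + 44.1)/8 = 52.4875
Deviations: 4.2125, -7.2875, 3.9125, -1.1875, 6.6125, -6.4875, 8.6125, -8.3875
Σ_{t=1}^{7}(z_t−z̄)(z_{t+1}−z̄) = -242.7189
γ_1 = -242.7189 / 8 = -30.340

-30.340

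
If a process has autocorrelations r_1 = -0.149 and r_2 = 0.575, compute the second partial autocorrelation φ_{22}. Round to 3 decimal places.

0.565

φ_{22} = (r_2 − r_1²) / (1 − r_1²)
r_1² = (-0.149)² = 0.022201
Numerator = 0.575 − 0.0222 = 0.5528; denominator = 1 − 0.0222 = 0.9778
φ_{22} = 0.5528 / 0.9778 = 0.565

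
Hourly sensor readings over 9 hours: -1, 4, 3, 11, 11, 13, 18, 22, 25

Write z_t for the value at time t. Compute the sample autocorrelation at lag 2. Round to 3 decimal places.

0.344

Mean z̄ = (-1 + 4 + 3 + 11 + 11 + 13 + 18 + 22 + 25)/9 = 11.7778
Σ(z_t−z̄)(z_{t+2}−z̄) = (112.1605) + (6.0494) + (6.8272) + (-0.9506) + (-4.8395) + (12.4938) + (82.2716) = 214.0123
Denominator Σ(z_t−z̄)² = 621.5556
r_2 = 214.0123 / 621.5556 = 0.344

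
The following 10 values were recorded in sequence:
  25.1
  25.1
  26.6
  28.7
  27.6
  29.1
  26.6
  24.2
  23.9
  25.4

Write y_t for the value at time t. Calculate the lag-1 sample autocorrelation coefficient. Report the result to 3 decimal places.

Mean ȳ = (25.1 + 25.1 + 26.6 + 28.7 + 27.6 + 29.1 + 26.6 + 24.2 + 23.9 + 25.4)/10 = 26.2300
Numerator Σ_{t=1}^{9}(y_t−ȳ)(y_{t+1}−ȳ) = 16.0631
Denominator Σ(y_t−ȳ)² = 29.2810
r_1 = 16.0631 / 29.2810 = 0.549

0.549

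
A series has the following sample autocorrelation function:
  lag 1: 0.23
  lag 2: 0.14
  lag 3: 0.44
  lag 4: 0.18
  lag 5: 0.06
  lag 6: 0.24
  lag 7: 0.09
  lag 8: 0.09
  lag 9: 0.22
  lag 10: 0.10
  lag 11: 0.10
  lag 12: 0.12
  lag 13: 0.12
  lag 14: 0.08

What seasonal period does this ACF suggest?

3

The largest autocorrelation is r_3 = 0.44, with a weaker echo at lag 6 (0.24); the remaining lags stay at or below 0.23. The elevated value at lag 1 (0.23), dropping to 0.14 at lag 2, reflects decaying short-term dependence rather than seasonality.
The dominant spike at lag 3 indicates a seasonal period of 3.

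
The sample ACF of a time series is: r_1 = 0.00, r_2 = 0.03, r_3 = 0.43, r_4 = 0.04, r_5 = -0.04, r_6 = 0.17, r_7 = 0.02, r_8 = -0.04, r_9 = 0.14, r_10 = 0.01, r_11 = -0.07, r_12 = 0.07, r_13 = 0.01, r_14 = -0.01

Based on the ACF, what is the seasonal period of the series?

3

The largest autocorrelation is r_3 = 0.43, with a weaker echo at lag 6 (0.17); the remaining lags stay at or below 0.14.
The dominant spike at lag 3 indicates a seasonal period of 3.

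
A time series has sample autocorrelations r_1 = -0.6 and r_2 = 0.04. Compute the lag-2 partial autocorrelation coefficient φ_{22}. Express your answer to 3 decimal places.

φ_{22} = (r_2 − r_1²) / (1 − r_1²)
r_1² = (-0.6)² = 0.36
Numerator = 0.04 − 0.3600 = -0.3200; denominator = 1 − 0.3600 = 0.6400
φ_{22} = -0.3200 / 0.6400 = -0.500

-0.500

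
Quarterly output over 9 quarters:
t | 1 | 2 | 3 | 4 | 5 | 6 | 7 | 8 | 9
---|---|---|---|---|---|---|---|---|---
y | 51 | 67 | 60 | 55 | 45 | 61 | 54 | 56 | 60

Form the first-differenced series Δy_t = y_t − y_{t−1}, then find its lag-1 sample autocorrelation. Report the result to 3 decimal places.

First differences Δy: 16, -7, -5, -10, 16, -7, 2, 4
Mean of differences = 1.1250
Numerator Σ(Δy_t−Δȳ)(Δy_{t+1}−Δȳ) = -293.8906
Denominator Σ(Δy_t−Δȳ)² = 744.8750
r_1(Δy) = -293.8906 / 744.8750 = -0.395

-0.395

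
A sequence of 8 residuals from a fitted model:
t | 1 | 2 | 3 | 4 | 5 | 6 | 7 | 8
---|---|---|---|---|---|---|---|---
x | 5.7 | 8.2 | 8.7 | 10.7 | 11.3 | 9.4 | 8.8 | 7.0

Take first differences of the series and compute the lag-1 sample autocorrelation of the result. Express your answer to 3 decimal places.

First differences Δx: 2.5, 0.5, 2.0, 0.6, -1.9, -0.6, -1.8
Mean of differences = 0.1857
Numerator Σ(Δx_t−Δx̄)(Δx_{t+1}−Δx̄) = 4.3841
Denominator Σ(Δx_t−Δx̄)² = 17.8286
r_1(Δx) = 4.3841 / 17.8286 = 0.246

0.246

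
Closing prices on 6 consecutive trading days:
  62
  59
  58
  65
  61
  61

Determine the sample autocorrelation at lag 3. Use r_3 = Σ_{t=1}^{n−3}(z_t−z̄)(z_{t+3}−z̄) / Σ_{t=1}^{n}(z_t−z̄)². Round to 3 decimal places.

0.133

Mean z̄ = (62 + 59 + 58 + 65 + 61 + 61)/6 = 61.0000
Σ(z_t−z̄)(z_{t+3}−z̄) = (4.0000) + (0.0000) + (0.0000) = 4.0000
Denominator Σ(z_t−z̄)² = 30.0000
r_3 = 4.0000 / 30.0000 = 0.133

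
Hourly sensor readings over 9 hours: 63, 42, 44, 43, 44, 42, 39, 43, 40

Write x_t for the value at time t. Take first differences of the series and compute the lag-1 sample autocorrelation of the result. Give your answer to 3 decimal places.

-0.168

First differences Δx: -21, 2, -1, 1, -2, -3, 4, -3
Mean of differences = -2.8750
Numerator Σ(Δx_t−Δx̄)(Δx_{t+1}−Δx̄) = -70.3906
Denominator Σ(Δx_t−Δx̄)² = 418.8750
r_1(Δx) = -70.3906 / 418.8750 = -0.168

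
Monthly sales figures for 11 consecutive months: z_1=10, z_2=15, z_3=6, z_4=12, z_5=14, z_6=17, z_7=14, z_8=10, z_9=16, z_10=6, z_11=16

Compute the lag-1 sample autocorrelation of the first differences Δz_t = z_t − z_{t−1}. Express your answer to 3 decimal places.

-0.623

First differences Δz: 5, -9, 6, 2, 3, -3, -4, 6, -10, 10
Mean of differences = 0.6000
Numerator Σ(Δz_t−Δz̄)(Δz_{t+1}−Δz̄) = -256.9600
Denominator Σ(Δz_t−Δz̄)² = 412.4000
r_1(Δz) = -256.9600 / 412.4000 = -0.623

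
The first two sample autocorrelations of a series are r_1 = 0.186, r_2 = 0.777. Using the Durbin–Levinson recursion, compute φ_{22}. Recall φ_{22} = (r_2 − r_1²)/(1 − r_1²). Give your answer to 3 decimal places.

0.769

φ_{22} = (r_2 − r_1²) / (1 − r_1²)
r_1² = (0.186)² = 0.034596
Numerator = 0.777 − 0.0346 = 0.7424; denominator = 1 − 0.0346 = 0.9654
φ_{22} = 0.7424 / 0.9654 = 0.769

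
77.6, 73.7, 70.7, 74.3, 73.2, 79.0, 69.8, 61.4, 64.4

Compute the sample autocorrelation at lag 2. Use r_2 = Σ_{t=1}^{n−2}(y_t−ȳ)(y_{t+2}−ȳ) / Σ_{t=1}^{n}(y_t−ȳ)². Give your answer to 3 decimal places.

-0.175

Mean ȳ = (77.6 + 73.7 + 70.7 + 74.3 + 73.2 + 79.0 + 69.8 + 61.4 + 64.4)/9 = 71.5667
Numerator Σ_{t=1}^{7}(y_t−ȳ)(y_{t+2}−ȳ) = -46.2922
Denominator Σ(y_t−ȳ)² = 264.9400
r_2 = -46.2922 / 264.9400 = -0.175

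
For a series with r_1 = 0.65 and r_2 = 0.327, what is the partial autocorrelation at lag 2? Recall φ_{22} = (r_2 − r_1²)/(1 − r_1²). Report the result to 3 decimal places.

-0.165

φ_{22} = (r_2 − r_1²) / (1 − r_1²)
r_1² = (0.65)² = 0.4225
Numerator = 0.327 − 0.4225 = -0.0955; denominator = 1 − 0.4225 = 0.5775
φ_{22} = -0.0955 / 0.5775 = -0.165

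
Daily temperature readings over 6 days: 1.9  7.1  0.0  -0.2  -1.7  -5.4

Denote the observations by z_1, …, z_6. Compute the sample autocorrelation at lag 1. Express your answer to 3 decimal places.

0.251

Mean z̄ = (1.9 + 7.1 + 0.0 − 0.2 − 1.7 − 5.4)/6 = 0.2833
Deviations from mean: 1.6167, 6.8167, -0.2833, -0.4833, -1.9833, -5.6833
Numerator Σ_{t=1}^{5}(z_t−z̄)(z_{t+1}−z̄) = 21.4564
Denominator Σ(z_t−z̄)² = 85.6283
r_1 = 21.4564 / 85.6283 = 0.251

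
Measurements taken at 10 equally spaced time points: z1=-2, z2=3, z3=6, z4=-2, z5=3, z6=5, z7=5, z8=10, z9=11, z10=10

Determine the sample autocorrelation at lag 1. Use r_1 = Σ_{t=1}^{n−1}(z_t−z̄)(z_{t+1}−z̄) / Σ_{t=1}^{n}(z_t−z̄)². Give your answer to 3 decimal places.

Mean z̄ = (-2 + 3 + 6 − 2 + 3 + 5 + 5 + 10 + 11 + 10)/10 = 4.9000
Numerator Σ_{t=1}^{9}(z_t−z̄)(z_{t+1}−z̄) = 79.0900
Denominator Σ(z_t−z̄)² = 192.9000
r_1 = 79.0900 / 192.9000 = 0.410

0.410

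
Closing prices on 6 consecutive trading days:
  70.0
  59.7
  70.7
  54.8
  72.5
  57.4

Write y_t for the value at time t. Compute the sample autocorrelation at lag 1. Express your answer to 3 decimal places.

Mean ȳ = (70.0 + 59.7 + 70.7 + 54.8 + 72.5 + 57.4)/6 = 64.1833
Numerator Σ_{t=1}^{5}(y_t−ȳ)(y_{t+1}−ȳ) = -250.8953
Denominator Σ(y_t−ȳ)² = 299.6283
r_1 = -250.8953 / 299.6283 = -0.837

-0.837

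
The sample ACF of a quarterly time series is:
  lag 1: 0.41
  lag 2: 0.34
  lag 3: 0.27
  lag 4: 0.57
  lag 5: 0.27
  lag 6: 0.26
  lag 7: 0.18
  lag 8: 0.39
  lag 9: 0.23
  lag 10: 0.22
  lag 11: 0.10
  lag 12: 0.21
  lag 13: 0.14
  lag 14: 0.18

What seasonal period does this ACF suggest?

4

The largest autocorrelation is r_4 = 0.57; the remaining lags stay at or below 0.41. The elevated value at lag 1 (0.41), dropping to 0.34 at lag 2, reflects decaying short-term dependence rather than seasonality.
The dominant spike at lag 4 indicates a seasonal period of 4.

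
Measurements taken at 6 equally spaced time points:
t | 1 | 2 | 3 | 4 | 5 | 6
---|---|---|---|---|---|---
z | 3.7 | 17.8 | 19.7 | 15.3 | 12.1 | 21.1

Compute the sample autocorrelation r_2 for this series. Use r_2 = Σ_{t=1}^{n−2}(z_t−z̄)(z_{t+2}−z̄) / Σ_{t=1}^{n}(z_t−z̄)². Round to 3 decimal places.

Mean z̄ = (3.7 + 17.8 + 19.7 + 15.3 + 12.1 + 21.1)/6 = 14.9500
Deviations from mean: -11.2500, 2.8500, 4.7500, 0.3500, -2.8500, 6.1500
Σ(z_t−z̄)(z_{t+2}−z̄) = (-53.4375) + (0.9975) + (-13.5375) + (2.1525) = -63.8250
Denominator Σ(z_t−z̄)² = 203.3150
r_2 = -63.8250 / 203.3150 = -0.314

-0.314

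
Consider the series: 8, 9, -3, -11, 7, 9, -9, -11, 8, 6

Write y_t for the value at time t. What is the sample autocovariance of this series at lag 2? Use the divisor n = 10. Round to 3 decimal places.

-52.298

Mean ȳ = (8 + 9 − 3 − 11 + 7 + 9 − 9 − 11 + 8 + 6)/10 = 1.3000
Σ_{t=1}^{8}(y_t−ȳ)(y_{t+2}−ȳ) = -522.9800
γ_2 = -522.9800 / 10 = -52.298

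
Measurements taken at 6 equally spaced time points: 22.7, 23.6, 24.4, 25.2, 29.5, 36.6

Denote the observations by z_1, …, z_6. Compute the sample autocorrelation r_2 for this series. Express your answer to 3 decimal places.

Mean z̄ = (22.7 + 23.6 + 24.4 + 25.2 + 29.5 + 36.6)/6 = 27.0000
Deviations from mean: -4.3000, -3.4000, -2.6000, -1.8000, 2.5000, 9.6000
Σ(z_t−z̄)(z_{t+2}−z̄) = (11.1800) + (6.1200) + (-6.5000) + (-17.2800) = -6.4800
Denominator Σ(z_t−z̄)² = 138.4600
r_2 = -6.4800 / 138.4600 = -0.047

-0.047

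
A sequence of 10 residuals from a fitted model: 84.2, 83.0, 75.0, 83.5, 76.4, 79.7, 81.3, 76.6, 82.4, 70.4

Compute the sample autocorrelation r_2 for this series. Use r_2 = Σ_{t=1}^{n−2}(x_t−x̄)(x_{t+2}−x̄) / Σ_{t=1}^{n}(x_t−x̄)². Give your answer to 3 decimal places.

0.174

Mean x̄ = (84.2 + 83.0 + 75.0 + 83.5 + 76.4 + 79.7 + 81.3 + 76.6 + 82.4 + 70.4)/10 = 79.2500
Numerator Σ_{t=1}^{8}(x_t−x̄)(x_{t+2}−x̄) = 31.8000
Denominator Σ(x_t−x̄)² = 182.4850
r_2 = 31.8000 / 182.4850 = 0.174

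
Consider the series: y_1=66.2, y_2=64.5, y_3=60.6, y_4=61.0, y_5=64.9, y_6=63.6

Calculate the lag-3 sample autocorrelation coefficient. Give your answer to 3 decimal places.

-0.227

Mean ȳ = (66.2 + 64.5 + 60.6 + 61.0 + 64.9 + 63.6)/6 = 63.4667
Deviations from mean: 2.7333, 1.0333, -2.8667, -2.4667, 1.4333, 0.1333
Σ(y_t−ȳ)(y_{t+3}−ȳ) = (-6.7422) + (1.4811) + (-0.3822) = -5.6433
Denominator Σ(y_t−ȳ)² = 24.9133
r_3 = -5.6433 / 24.9133 = -0.227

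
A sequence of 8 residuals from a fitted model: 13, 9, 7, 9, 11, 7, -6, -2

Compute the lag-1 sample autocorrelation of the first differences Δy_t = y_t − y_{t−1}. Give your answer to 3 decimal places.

First differences Δy: -4, -2, 2, 2, -4, -13, 4
Mean of differences = -2.1429
Numerator Σ(Δy_t−Δȳ)(Δy_{t+1}−Δȳ) = -36.7347
Denominator Σ(Δy_t−Δȳ)² = 196.8571
r_1(Δy) = -36.7347 / 196.8571 = -0.187

-0.187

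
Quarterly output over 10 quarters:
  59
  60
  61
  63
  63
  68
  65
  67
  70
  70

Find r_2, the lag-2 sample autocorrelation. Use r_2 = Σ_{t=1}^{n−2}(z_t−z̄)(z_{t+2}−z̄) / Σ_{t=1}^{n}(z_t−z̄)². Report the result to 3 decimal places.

Mean z̄ = (59 + 60 + 61 + 63 + 63 + 68 + 65 + 67 + 70 + 70)/10 = 64.6000
Numerator Σ_{t=1}^{8}(z_t−z̄)(z_{t+2}−z̄) = 50.4800
Denominator Σ(z_t−z̄)² = 146.4000
r_2 = 50.4800 / 146.4000 = 0.345

0.345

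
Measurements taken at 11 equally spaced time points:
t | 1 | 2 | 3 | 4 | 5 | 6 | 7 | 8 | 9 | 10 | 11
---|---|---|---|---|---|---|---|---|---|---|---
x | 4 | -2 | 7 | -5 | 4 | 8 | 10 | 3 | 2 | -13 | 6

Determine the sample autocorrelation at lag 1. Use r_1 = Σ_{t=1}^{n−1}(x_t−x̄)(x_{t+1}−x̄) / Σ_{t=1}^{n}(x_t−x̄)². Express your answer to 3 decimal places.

-0.155

Mean x̄ = (4 − 2 + 7 − 5 + 4 + 8 + 10 + 3 + 2 − 13 + 6)/11 = 2.1818
Numerator Σ_{t=1}^{10}(x_t−x̄)(x_{t+1}−x̄) = -68.3058
Denominator Σ(x_t−x̄)² = 439.6364
r_1 = -68.3058 / 439.6364 = -0.155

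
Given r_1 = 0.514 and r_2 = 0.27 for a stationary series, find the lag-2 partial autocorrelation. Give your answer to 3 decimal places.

0.008

φ_{22} = (r_2 − r_1²) / (1 − r_1²)
r_1² = (0.514)² = 0.264196
Numerator = 0.27 − 0.2642 = 0.0058; denominator = 1 − 0.2642 = 0.7358
φ_{22} = 0.0058 / 0.7358 = 0.008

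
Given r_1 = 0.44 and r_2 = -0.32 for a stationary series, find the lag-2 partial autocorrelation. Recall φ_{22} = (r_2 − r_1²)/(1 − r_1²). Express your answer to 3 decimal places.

-0.637

φ_{22} = (r_2 − r_1²) / (1 − r_1²)
r_1² = (0.44)² = 0.1936
Numerator = -0.32 − 0.1936 = -0.5136; denominator = 1 − 0.1936 = 0.8064
φ_{22} = -0.5136 / 0.8064 = -0.637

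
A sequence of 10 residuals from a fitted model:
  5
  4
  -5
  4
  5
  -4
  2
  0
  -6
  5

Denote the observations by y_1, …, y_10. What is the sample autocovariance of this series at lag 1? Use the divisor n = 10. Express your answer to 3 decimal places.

-5.900

Mean ȳ = (5 + 4 − 5 + 4 + 5 − 4 + 2 + 0 − 6 + 5)/10 = 1.0000
Σ_{t=1}^{9}(y_t−ȳ)(y_{t+1}−ȳ) = -59.0000
γ_1 = -59.0000 / 10 = -5.900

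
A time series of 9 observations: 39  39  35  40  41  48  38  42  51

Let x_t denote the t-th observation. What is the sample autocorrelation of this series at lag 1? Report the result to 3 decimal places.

0.047

Mean x̄ = (39 + 39 + 35 + 40 + 41 + 48 + 38 + 42 + 51)/9 = 41.4444
Numerator Σ_{t=1}^{8}(x_t−x̄)(x_{t+1}−x̄) = 9.5802
Denominator Σ(x_t−x̄)² = 202.2222
r_1 = 9.5802 / 202.2222 = 0.047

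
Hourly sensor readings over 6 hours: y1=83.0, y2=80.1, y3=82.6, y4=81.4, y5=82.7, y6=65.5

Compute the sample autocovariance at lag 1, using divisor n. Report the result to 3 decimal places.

Mean ȳ = (83.0 + 80.1 + 82.6 + 81.4 + 82.7 + 65.5)/6 = 79.2167
Deviations: 3.7833, 0.8833, 3.3833, 2.1833, 3.4833, -13.7167
Σ_{t=1}^{5}(y_t−ȳ)(y_{t+1}−ȳ) = -26.4569
γ_1 = -26.4569 / 6 = -4.409

-4.409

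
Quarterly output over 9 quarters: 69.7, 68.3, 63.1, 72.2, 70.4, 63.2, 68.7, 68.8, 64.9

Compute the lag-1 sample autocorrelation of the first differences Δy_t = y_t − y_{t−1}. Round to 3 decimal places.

First differences Δy: -1.4, -5.2, 9.1, -1.8, -7.2, 5.5, 0.1, -3.9
Mean of differences = -0.6000
Numerator Σ(Δy_t−Δȳ)(Δy_{t+1}−Δȳ) = -82.9600
Denominator Σ(Δy_t−Δȳ)² = 209.4800
r_1(Δy) = -82.9600 / 209.4800 = -0.396

-0.396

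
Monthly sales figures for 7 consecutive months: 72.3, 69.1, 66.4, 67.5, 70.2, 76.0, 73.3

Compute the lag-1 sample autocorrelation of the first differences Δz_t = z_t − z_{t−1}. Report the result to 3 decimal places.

0.112

First differences Δz: -3.2, -2.7, 1.1, 2.7, 5.8, -2.7
Mean of differences = 0.1667
Numerator Σ(Δz_t−Δz̄)(Δz_{t+1}−Δz̄) = 7.4622
Denominator Σ(Δz_t−Δz̄)² = 66.7933
r_1(Δz) = 7.4622 / 66.7933 = 0.112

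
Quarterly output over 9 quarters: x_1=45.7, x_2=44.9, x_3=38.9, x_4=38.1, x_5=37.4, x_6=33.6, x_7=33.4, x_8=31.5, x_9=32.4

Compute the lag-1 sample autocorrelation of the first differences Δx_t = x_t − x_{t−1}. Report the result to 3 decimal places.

-0.370

First differences Δx: -0.8, -6.0, -0.8, -0.7, -3.8, -0.2, -1.9, 0.9
Mean of differences = -1.6625
Numerator Σ(Δx_t−Δx̄)(Δx_{t+1}−Δx̄) = -12.7914
Denominator Σ(Δx_t−Δx̄)² = 34.5588
r_1(Δx) = -12.7914 / 34.5588 = -0.370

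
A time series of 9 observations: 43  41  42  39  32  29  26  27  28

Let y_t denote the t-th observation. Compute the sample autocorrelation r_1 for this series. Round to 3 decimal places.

0.749

Mean ȳ = (43 + 41 + 42 + 39 + 32 + 29 + 26 + 27 + 28)/9 = 34.1111
Numerator Σ_{t=1}^{8}(y_t−ȳ)(y_{t+1}−ȳ) = 297.2099
Denominator Σ(y_t−ȳ)² = 396.8889
r_1 = 297.2099 / 396.8889 = 0.749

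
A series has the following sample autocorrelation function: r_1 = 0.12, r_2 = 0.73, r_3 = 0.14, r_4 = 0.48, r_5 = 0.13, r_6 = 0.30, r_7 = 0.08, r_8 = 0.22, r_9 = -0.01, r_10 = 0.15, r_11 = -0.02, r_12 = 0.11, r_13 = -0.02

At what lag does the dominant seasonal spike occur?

2

The largest autocorrelation is r_2 = 0.73, with weaker echoes at lags 4 (0.48), 6 (0.30), 8 (0.22) and 10 (0.15); the remaining lags stay at or below 0.14.
The dominant spike at lag 2 indicates a seasonal period of 2.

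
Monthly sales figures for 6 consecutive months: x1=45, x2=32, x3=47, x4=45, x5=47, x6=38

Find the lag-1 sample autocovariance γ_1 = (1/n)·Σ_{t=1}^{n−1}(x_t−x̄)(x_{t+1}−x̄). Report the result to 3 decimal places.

Mean x̄ = (45 + 32 + 47 + 45 + 47 + 38)/6 = 42.3333
Σ_{t=1}^{5}(x_t−x̄)(x_{t+1}−x̄) = -71.1111
γ_1 = -71.1111 / 6 = -11.852

-11.852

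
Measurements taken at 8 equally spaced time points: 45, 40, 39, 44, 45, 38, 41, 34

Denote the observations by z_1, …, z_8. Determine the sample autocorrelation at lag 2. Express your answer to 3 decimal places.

Mean z̄ = (45 + 40 + 39 + 44 + 45 + 38 + 41 + 34)/8 = 40.7500
Deviations from mean: 4.2500, -0.7500, -1.7500, 3.2500, 4.2500, -2.7500, 0.2500, -6.7500
Numerator Σ_{t=1}^{6}(z_t−z̄)(z_{t+2}−z̄) = -6.6250
Denominator Σ(z_t−z̄)² = 103.5000
r_2 = -6.6250 / 103.5000 = -0.064

-0.064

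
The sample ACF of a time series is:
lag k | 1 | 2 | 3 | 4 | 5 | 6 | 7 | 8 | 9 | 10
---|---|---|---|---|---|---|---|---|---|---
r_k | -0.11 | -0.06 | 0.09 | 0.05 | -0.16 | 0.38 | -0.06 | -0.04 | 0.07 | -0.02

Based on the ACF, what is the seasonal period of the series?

The largest autocorrelation is r_6 = 0.38; the remaining lags stay at or below 0.09.
The dominant spike at lag 6 indicates a seasonal period of 6.

6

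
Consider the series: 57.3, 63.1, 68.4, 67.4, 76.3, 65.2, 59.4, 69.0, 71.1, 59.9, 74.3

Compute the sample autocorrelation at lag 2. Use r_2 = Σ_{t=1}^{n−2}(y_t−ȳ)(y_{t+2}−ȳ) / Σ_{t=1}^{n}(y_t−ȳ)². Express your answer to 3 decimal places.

Mean ȳ = (57.3 + 63.1 + 68.4 + 67.4 + 76.3 + 65.2 + 59.4 + 69.0 + 71.1 + 59.9 + 74.3)/11 = 66.4909
Numerator Σ_{t=1}^{9}(y_t−ȳ)(y_{t+2}−ȳ) = -89.0974
Denominator Σ(y_t−ȳ)² = 380.5691
r_2 = -89.0974 / 380.5691 = -0.234

-0.234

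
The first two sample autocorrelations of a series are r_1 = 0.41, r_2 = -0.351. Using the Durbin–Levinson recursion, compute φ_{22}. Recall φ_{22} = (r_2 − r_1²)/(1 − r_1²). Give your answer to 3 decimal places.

-0.624

φ_{22} = (r_2 − r_1²) / (1 − r_1²)
r_1² = (0.41)² = 0.1681
Numerator = -0.351 − 0.1681 = -0.5191; denominator = 1 − 0.1681 = 0.8319
φ_{22} = -0.5191 / 0.8319 = -0.624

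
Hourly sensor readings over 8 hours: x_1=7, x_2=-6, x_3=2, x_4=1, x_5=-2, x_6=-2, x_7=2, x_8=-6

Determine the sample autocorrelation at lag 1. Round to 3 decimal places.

Mean x̄ = (7 − 6 + 2 + 1 − 2 − 2 + 2 − 6)/8 = -0.5000
Deviations from mean: 7.5000, -5.5000, 2.5000, 1.5000, -1.5000, -1.5000, 2.5000, -5.5000
Σ(x_t−x̄)(x_{t+1}−x̄) = (-41.2500) + (-13.7500) + (3.7500) + (-2.2500) + (2.2500) + (-3.7500) + (-13.7500) = -68.7500
Denominator Σ(x_t−x̄)² = 136.0000
r_1 = -68.7500 / 136.0000 = -0.506

-0.506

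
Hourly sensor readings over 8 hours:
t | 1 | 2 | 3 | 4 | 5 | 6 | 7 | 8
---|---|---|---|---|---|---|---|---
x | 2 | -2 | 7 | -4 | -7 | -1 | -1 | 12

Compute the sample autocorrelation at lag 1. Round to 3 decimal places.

Mean x̄ = (2 − 2 + 7 − 4 − 7 − 1 − 1 + 12)/8 = 0.7500
Deviations from mean: 1.2500, -2.7500, 6.2500, -4.7500, -7.7500, -1.7500, -1.7500, 11.2500
Numerator Σ_{t=1}^{7}(x_t−x̄)(x_{t+1}−x̄) = -16.5625
Denominator Σ(x_t−x̄)² = 263.5000
r_1 = -16.5625 / 263.5000 = -0.063

-0.063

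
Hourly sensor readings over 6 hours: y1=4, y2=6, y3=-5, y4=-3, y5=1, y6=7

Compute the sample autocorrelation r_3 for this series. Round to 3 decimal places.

Mean ȳ = (4 + 6 − 5 − 3 + 1 + 7)/6 = 1.6667
Σ(y_t−ȳ)(y_{t+3}−ȳ) = (-10.8889) + (-2.8889) + (-35.5556) = -49.3333
Denominator Σ(y_t−ȳ)² = 119.3333
r_3 = -49.3333 / 119.3333 = -0.413

-0.413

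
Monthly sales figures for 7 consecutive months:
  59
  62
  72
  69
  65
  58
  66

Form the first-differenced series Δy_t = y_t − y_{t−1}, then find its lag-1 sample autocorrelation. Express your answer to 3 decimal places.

First differences Δy: 3, 10, -3, -4, -7, 8
Mean of differences = 1.1667
Numerator Σ(Δy_t−Δȳ)(Δy_{t+1}−Δȳ) = -12.6944
Denominator Σ(Δy_t−Δȳ)² = 238.8333
r_1(Δy) = -12.6944 / 238.8333 = -0.053

-0.053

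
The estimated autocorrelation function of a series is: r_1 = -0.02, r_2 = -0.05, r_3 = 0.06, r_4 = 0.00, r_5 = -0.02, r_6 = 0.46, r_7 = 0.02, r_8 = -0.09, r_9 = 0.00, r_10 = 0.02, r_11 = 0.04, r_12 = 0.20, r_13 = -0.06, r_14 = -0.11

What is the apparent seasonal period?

6

The largest autocorrelation is r_6 = 0.46, with a weaker echo at lag 12 (0.20); the remaining lags stay at or below 0.06.
The dominant spike at lag 6 indicates a seasonal period of 6.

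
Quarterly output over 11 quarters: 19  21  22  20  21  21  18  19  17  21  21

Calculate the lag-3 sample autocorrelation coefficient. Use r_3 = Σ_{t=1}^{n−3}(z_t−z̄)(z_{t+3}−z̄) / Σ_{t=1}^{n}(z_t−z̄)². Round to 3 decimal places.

Mean z̄ = (19 + 21 + 22 + 20 + 21 + 21 + 18 + 19 + 17 + 21 + 21)/11 = 20.0000
Numerator Σ_{t=1}^{8}(z_t−z̄)(z_{t+3}−z̄) = -4.0000
Denominator Σ(z_t−z̄)² = 24.0000
r_3 = -4.0000 / 24.0000 = -0.167

-0.167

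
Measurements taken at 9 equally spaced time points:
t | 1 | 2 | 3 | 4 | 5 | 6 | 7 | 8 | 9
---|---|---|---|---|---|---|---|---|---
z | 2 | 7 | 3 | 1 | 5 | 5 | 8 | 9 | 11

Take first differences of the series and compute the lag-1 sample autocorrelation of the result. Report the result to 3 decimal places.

-0.285

First differences Δz: 5, -4, -2, 4, 0, 3, 1, 2
Mean of differences = 1.1250
Numerator Σ(Δz_t−Δz̄)(Δz_{t+1}−Δz̄) = -18.5156
Denominator Σ(Δz_t−Δz̄)² = 64.8750
r_1(Δz) = -18.5156 / 64.8750 = -0.285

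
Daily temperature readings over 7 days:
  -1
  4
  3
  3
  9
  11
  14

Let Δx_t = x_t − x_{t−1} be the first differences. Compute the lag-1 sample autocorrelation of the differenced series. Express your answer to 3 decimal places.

First differences Δx: 5, -1, 0, 6, 2, 3
Mean of differences = 2.5000
Numerator Σ(Δx_t−Δx̄)(Δx_{t+1}−Δx̄) = -10.7500
Denominator Σ(Δx_t−Δx̄)² = 37.5000
r_1(Δx) = -10.7500 / 37.5000 = -0.287

-0.287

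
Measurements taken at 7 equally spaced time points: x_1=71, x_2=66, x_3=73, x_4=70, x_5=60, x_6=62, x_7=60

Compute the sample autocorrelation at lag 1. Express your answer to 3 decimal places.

Mean x̄ = (71 + 66 + 73 + 70 + 60 + 62 + 60)/7 = 66.0000
Numerator Σ_{t=1}^{6}(x_t−x̄)(x_{t+1}−x̄) = 52.0000
Denominator Σ(x_t−x̄)² = 178.0000
r_1 = 52.0000 / 178.0000 = 0.292

0.292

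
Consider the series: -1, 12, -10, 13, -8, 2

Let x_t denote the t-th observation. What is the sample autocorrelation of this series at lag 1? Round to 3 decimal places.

Mean x̄ = (-1 + 12 − 10 + 13 − 8 + 2)/6 = 1.3333
Deviations from mean: -2.3333, 10.6667, -11.3333, 11.6667, -9.3333, 0.6667
Σ(x_t−x̄)(x_{t+1}−x̄) = (-24.8889) + (-120.8889) + (-132.2222) + (-108.8889) + (-6.2222) = -393.1111
Denominator Σ(x_t−x̄)² = 471.3333
r_1 = -393.1111 / 471.3333 = -0.834

-0.834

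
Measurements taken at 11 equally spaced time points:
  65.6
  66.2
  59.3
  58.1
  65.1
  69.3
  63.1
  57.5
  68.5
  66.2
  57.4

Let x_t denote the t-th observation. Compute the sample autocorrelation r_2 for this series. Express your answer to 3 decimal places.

Mean x̄ = (65.6 + 66.2 + 59.3 + 58.1 + 65.1 + 69.3 + 63.1 + 57.5 + 68.5 + 66.2 + 57.4)/11 = 63.3000
Numerator Σ_{t=1}^{9}(x_t−x̄)(x_{t+2}−x̄) = -146.3800
Denominator Σ(x_t−x̄)² = 199.9200
r_2 = -146.3800 / 199.9200 = -0.732

-0.732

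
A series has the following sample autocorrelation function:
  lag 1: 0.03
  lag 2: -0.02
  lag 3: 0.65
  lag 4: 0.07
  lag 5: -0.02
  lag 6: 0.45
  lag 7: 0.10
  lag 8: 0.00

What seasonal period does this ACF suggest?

3

The largest autocorrelation is r_3 = 0.65, with a weaker echo at lag 6 (0.45); the remaining lags stay at or below 0.10.
The dominant spike at lag 3 indicates a seasonal period of 3.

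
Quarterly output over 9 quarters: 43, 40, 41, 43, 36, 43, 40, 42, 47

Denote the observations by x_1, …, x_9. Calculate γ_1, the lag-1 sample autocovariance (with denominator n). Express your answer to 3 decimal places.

-2.012

Mean x̄ = (43 + 40 + 41 + 43 + 36 + 43 + 40 + 42 + 47)/9 = 41.6667
Σ_{t=1}^{8}(x_t−x̄)(x_{t+1}−x̄) = -18.1111
γ_1 = -18.1111 / 9 = -2.012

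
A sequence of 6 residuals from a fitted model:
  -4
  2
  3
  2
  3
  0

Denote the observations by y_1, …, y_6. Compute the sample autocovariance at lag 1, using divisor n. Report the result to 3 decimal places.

Mean ȳ = (-4 + 2 + 3 + 2 + 3 + 0)/6 = 1.0000
Deviations: -5.0000, 1.0000, 2.0000, 1.0000, 2.0000, -1.0000
Σ_{t=1}^{5}(y_t−ȳ)(y_{t+1}−ȳ) = -1.0000
γ_1 = -1.0000 / 6 = -0.167

-0.167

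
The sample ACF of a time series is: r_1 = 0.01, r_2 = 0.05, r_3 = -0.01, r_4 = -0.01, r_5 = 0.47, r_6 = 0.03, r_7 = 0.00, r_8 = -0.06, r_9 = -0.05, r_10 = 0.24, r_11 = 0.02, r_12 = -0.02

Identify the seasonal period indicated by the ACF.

5

The largest autocorrelation is r_5 = 0.47, with a weaker echo at lag 10 (0.24); the remaining lags stay at or below 0.05.
The dominant spike at lag 5 indicates a seasonal period of 5.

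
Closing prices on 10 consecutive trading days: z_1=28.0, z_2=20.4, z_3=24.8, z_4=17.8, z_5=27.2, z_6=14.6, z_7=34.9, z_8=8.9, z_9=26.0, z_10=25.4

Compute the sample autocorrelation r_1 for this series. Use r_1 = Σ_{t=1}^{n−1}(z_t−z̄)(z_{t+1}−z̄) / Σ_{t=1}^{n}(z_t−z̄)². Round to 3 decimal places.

-0.770

Mean z̄ = (28.0 + 20.4 + 24.8 + 17.8 + 27.2 + 14.6 + 34.9 + 8.9 + 26.0 + 25.4)/10 = 22.8000
Numerator Σ_{t=1}^{9}(z_t−z̄)(z_{t+1}−z̄) = -388.9300
Denominator Σ(z_t−z̄)² = 505.0200
r_1 = -388.9300 / 505.0200 = -0.770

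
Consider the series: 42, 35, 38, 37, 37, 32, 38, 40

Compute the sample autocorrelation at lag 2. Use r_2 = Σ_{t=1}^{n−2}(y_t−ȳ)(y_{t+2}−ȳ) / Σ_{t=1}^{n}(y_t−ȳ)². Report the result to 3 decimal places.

-0.137

Mean ȳ = (42 + 35 + 38 + 37 + 37 + 32 + 38 + 40)/8 = 37.3750
Σ(y_t−ȳ)(y_{t+2}−ȳ) = (2.8906) + (0.8906) + (-0.2344) + (2.0156) + (-0.2344) + (-14.1094) = -8.7813
Denominator Σ(y_t−ȳ)² = 63.8750
r_2 = -8.7813 / 63.8750 = -0.137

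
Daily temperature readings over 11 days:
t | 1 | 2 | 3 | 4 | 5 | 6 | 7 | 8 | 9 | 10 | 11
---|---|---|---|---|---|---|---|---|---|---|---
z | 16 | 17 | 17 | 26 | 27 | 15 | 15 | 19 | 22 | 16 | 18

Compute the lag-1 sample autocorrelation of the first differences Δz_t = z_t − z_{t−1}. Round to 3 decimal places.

-0.071

First differences Δz: 1, 0, 9, 1, -12, 0, 4, 3, -6, 2
Mean of differences = 0.2000
Numerator Σ(Δz_t−Δz̄)(Δz_{t+1}−Δz̄) = -20.8400
Denominator Σ(Δz_t−Δz̄)² = 291.6000
r_1(Δz) = -20.8400 / 291.6000 = -0.071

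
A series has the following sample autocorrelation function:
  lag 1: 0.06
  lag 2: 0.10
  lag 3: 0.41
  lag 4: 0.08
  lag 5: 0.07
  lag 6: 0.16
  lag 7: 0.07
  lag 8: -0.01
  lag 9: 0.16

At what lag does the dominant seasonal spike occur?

3

The largest autocorrelation is r_3 = 0.41, with weaker echoes at lags 6 (0.16) and 9 (0.16); the remaining lags stay at or below 0.10.
The dominant spike at lag 3 indicates a seasonal period of 3.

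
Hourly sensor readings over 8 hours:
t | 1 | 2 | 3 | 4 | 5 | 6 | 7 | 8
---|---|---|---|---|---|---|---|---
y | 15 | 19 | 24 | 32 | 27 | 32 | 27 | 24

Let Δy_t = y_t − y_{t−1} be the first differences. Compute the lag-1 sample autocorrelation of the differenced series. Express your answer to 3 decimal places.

First differences Δy: 4, 5, 8, -5, 5, -5, -3
Mean of differences = 1.2857
Numerator Σ(Δy_t−Δȳ)(Δy_{t+1}−Δȳ) = -26.9388
Denominator Σ(Δy_t−Δȳ)² = 177.4286
r_1(Δy) = -26.9388 / 177.4286 = -0.152

-0.152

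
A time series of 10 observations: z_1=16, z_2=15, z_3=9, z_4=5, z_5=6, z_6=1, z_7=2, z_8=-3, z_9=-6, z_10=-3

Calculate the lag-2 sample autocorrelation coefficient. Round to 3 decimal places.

0.326

Mean z̄ = (16 + 15 + 9 + 5 + 6 + 1 + 2 − 3 − 6 − 3)/10 = 4.2000
Numerator Σ_{t=1}^{8}(z_t−z̄)(z_{t+2}−z̄) = 164.7200
Denominator Σ(z_t−z̄)² = 505.6000
r_2 = 164.7200 / 505.6000 = 0.326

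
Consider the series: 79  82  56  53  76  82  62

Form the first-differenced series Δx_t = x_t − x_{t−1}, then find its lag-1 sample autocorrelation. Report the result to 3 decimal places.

-0.037

First differences Δx: 3, -26, -3, 23, 6, -20
Mean of differences = -2.8333
Numerator Σ(Δx_t−Δx̄)(Δx_{t+1}−Δx̄) = -59.0278
Denominator Σ(Δx_t−Δx̄)² = 1610.8333
r_1(Δx) = -59.0278 / 1610.8333 = -0.037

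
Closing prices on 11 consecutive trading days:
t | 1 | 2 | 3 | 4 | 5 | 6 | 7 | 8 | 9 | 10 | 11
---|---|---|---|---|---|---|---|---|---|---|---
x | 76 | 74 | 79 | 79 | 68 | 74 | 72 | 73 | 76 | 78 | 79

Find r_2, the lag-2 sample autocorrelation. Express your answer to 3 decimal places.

-0.107

Mean x̄ = (76 + 74 + 79 + 79 + 68 + 74 + 72 + 73 + 76 + 78 + 79)/11 = 75.2727
Numerator Σ_{t=1}^{9}(x_t−x̄)(x_{t+2}−x̄) = -13.0579
Denominator Σ(x_t−x̄)² = 122.1818
r_2 = -13.0579 / 122.1818 = -0.107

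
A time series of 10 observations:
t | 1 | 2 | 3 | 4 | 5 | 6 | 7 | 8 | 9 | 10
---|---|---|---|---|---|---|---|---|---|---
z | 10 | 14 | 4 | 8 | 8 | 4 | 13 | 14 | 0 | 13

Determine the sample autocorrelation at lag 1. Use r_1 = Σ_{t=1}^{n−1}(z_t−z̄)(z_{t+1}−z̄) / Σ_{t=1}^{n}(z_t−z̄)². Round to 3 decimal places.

Mean z̄ = (10 + 14 + 4 + 8 + 8 + 4 + 13 + 14 + 0 + 13)/10 = 8.8000
Numerator Σ_{t=1}^{9}(z_t−z̄)(z_{t+1}−z̄) = -91.4400
Denominator Σ(z_t−z̄)² = 215.6000
r_1 = -91.4400 / 215.6000 = -0.424

-0.424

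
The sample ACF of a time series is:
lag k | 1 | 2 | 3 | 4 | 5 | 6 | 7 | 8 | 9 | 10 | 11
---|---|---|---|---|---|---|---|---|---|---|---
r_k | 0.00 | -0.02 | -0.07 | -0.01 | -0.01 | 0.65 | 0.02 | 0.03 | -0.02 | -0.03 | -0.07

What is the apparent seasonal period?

The largest autocorrelation is r_6 = 0.65; the remaining lags stay at or below 0.03.
The dominant spike at lag 6 indicates a seasonal period of 6.

6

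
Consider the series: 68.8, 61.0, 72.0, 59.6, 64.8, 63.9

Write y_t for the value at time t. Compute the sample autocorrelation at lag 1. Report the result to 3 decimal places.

Mean ȳ = (68.8 + 61.0 + 72.0 + 59.6 + 64.8 + 63.9)/6 = 65.0167
Deviations from mean: 3.7833, -4.0167, 6.9833, -5.4167, -0.2167, -1.1167
Σ(y_t−ȳ)(y_{t+1}−ȳ) = (-15.1964) + (-28.0497) + (-37.8264) + (1.1736) + (0.2419) = -79.6569
Denominator Σ(y_t−ȳ)² = 109.8483
r_1 = -79.6569 / 109.8483 = -0.725

-0.725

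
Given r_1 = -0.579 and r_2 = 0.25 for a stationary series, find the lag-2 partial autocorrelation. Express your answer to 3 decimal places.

φ_{22} = (r_2 − r_1²) / (1 − r_1²)
r_1² = (-0.579)² = 0.335241
Numerator = 0.25 − 0.3352 = -0.0852; denominator = 1 − 0.3352 = 0.6648
φ_{22} = -0.0852 / 0.6648 = -0.128

-0.128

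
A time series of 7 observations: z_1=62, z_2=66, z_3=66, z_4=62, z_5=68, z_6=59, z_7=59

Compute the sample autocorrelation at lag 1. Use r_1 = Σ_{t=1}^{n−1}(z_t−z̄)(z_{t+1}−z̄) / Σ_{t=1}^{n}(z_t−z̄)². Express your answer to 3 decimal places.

-0.089

Mean z̄ = (62 + 66 + 66 + 62 + 68 + 59 + 59)/7 = 63.1429
Deviations from mean: -1.1429, 2.8571, 2.8571, -1.1429, 4.8571, -4.1429, -4.1429
Numerator Σ_{t=1}^{6}(z_t−z̄)(z_{t+1}−z̄) = -6.8776
Denominator Σ(z_t−z̄)² = 76.8571
r_1 = -6.8776 / 76.8571 = -0.089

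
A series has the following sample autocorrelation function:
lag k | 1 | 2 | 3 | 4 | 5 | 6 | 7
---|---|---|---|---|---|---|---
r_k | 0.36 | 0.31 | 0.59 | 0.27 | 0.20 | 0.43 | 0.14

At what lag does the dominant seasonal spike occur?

3

The largest autocorrelation is r_3 = 0.59, with a weaker echo at lag 6 (0.43); the remaining lags stay at or below 0.36. The elevated value at lag 1 (0.36), dropping to 0.31 at lag 2, reflects decaying short-term dependence rather than seasonality.
The dominant spike at lag 3 indicates a seasonal period of 3.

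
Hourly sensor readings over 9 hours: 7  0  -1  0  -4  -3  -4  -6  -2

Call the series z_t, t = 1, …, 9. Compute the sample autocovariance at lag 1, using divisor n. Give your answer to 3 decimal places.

Mean z̄ = (7 + 0 − 1 + 0 − 4 − 3 − 4 − 6 − 2)/9 = -1.4444
Σ_{t=1}^{8}(z_t−z̄)(z_{t+1}−z̄) = 31.9136
γ_1 = 31.9136 / 9 = 3.546

3.546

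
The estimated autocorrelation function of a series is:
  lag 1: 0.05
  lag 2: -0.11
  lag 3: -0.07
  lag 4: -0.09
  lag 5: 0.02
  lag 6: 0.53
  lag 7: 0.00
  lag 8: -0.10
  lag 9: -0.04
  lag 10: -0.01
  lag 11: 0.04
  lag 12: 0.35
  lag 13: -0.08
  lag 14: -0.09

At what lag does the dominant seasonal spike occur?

6

The largest autocorrelation is r_6 = 0.53, with a weaker echo at lag 12 (0.35); the remaining lags stay at or below 0.05.
The dominant spike at lag 6 indicates a seasonal period of 6.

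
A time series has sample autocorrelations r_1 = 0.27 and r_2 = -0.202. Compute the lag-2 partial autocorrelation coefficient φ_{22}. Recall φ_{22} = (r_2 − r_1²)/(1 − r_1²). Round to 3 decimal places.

φ_{22} = (r_2 − r_1²) / (1 − r_1²)
r_1² = (0.27)² = 0.0729
Numerator = -0.202 − 0.0729 = -0.2749; denominator = 1 − 0.0729 = 0.9271
φ_{22} = -0.2749 / 0.9271 = -0.297

-0.297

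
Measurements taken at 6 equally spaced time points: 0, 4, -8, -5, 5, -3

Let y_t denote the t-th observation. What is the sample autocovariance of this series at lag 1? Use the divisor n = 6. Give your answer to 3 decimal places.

Mean ȳ = (0 + 4 − 8 − 5 + 5 − 3)/6 = -1.1667
Deviations: 1.1667, 5.1667, -6.8333, -3.8333, 6.1667, -1.8333
Σ_{t=1}^{5}(y_t−ȳ)(y_{t+1}−ȳ) = -38.0278
γ_1 = -38.0278 / 6 = -6.338

-6.338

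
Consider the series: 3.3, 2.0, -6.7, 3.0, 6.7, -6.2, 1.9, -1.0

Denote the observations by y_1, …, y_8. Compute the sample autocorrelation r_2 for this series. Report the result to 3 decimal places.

-0.384

Mean ȳ = (3.3 + 2.0 − 6.7 + 3.0 + 6.7 − 6.2 + 1.9 − 1.0)/8 = 0.3750
Numerator Σ_{t=1}^{6}(y_t−ȳ)(y_{t+2}−ȳ) = -59.7513
Denominator Σ(y_t−ȳ)² = 155.5950
r_2 = -59.7513 / 155.5950 = -0.384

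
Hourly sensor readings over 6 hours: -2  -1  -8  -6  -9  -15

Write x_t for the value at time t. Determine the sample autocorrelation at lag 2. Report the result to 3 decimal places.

Mean x̄ = (-2 − 1 − 8 − 6 − 9 − 15)/6 = -6.8333
Σ(x_t−x̄)(x_{t+2}−x̄) = (-5.6389) + (4.8611) + (2.5278) + (-6.8056) = -5.0556
Denominator Σ(x_t−x̄)² = 130.8333
r_2 = -5.0556 / 130.8333 = -0.039

-0.039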